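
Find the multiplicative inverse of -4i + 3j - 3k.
0.1176i - 0.0882j + 0.0882k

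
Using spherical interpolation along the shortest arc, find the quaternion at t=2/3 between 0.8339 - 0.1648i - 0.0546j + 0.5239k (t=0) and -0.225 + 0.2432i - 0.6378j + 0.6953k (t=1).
0.1971 + 0.123i - 0.5448j + 0.8058k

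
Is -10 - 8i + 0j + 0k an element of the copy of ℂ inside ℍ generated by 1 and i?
Yes. The quaternion -10 - 8i has j- and k-coefficients y = z = 0, so it lies in the complex subalgebra spanned by 1 and i.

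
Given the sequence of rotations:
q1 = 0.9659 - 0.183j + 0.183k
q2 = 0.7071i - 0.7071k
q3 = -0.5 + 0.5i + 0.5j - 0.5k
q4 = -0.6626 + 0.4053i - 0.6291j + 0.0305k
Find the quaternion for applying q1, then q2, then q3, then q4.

q2 · q1 = 0.1294 + 0.5536i - 0.1294j - 0.8124k
q3 · q2 · q1 = -0.683 - 0.683i + 0.2588j
q4 · q3 · q2 · q1 = 0.8922 + 0.1678i + 0.2374j - 0.3456k
0.8922 + 0.1678i + 0.2374j - 0.3456k


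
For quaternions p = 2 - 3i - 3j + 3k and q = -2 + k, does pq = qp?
No: pq = -7 + 3i + 9j - 4k ≠ -7 + 9i + 3j - 4k = qp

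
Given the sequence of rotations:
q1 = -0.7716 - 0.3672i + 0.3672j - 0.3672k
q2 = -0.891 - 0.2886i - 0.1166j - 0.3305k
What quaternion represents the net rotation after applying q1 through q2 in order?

q2 · q1 = 0.503 + 0.714i - 0.2218j + 0.4334k
0.503 + 0.714i - 0.2218j + 0.4334k


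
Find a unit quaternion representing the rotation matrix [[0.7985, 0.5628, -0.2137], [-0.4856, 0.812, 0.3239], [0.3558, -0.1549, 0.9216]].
0.9397 - 0.1274i - 0.1515j - 0.2789k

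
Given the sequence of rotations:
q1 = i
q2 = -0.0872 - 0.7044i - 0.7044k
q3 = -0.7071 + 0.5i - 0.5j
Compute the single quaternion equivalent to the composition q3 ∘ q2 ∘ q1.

q2 · q1 = 0.7044 - 0.0872i - 0.7044j
q3 · q2 · q1 = -0.8067 + 0.4139i + 0.1459j - 0.3958k
-0.8067 + 0.4139i + 0.1459j - 0.3958k


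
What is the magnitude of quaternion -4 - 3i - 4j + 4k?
√57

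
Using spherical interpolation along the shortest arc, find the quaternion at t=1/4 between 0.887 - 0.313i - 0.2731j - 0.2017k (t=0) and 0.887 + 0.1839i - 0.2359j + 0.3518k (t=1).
0.9384 - 0.1948i - 0.2787j - 0.0615k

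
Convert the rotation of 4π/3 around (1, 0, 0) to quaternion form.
-0.5 + 0.866i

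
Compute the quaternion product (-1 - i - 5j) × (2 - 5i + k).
-7 - 2i - 9j - 26k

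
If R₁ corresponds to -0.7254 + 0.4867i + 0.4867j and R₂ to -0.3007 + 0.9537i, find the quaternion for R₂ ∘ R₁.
-0.246 - 0.8382i - 0.1464j + 0.4642k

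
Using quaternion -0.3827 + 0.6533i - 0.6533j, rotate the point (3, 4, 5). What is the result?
(-0.475, 0.525, -7.036)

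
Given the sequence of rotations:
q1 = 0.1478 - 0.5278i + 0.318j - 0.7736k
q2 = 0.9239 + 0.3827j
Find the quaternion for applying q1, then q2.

q2 · q1 = 0.0149 - 0.7837i + 0.3504j - 0.5127k
0.0149 - 0.7837i + 0.3504j - 0.5127k


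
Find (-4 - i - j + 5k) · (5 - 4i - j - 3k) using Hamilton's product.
-10 + 19i - 24j + 34k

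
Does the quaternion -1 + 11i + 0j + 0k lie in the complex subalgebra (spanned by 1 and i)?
Yes. The quaternion -1 + 11i has j- and k-coefficients y = z = 0, so it lies in the complex subalgebra spanned by 1 and i.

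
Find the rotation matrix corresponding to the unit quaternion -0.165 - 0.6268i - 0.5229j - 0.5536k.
[[-0.1598, 0.4728, 0.8665], [0.8382, -0.3987, 0.3721], [0.5214, 0.7858, -0.3326]]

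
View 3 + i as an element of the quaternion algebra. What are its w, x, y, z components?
3 + i + 0j + 0k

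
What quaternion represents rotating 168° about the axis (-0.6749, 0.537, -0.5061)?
0.1045 - 0.6712i + 0.5341j - 0.5033k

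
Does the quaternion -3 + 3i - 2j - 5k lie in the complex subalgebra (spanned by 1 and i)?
No. The quaternion -3 + 3i - 2j - 5k has j-coefficient y = -2 and k-coefficient z = -5, not both zero, so it does not lie in the complex subalgebra spanned by 1 and i.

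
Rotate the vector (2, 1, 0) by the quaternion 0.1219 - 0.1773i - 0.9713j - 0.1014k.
(-1.446, 1.556, 0.699)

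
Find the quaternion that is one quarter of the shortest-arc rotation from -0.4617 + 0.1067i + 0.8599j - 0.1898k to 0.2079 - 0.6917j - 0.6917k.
-0.4333 + 0.0861i + 0.8958j + 0.0486k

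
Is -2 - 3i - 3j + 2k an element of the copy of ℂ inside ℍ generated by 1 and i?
No. The quaternion -2 - 3i - 3j + 2k has j-coefficient y = -3 and k-coefficient z = 2, not both zero, so it does not lie in the complex subalgebra spanned by 1 and i.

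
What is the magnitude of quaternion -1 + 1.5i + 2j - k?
2.872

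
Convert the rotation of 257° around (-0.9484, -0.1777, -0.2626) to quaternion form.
-0.6225 - 0.7422i - 0.1391j - 0.2055k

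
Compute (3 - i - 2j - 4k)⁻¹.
0.1 + 0.0333i + 0.0667j + 0.1333k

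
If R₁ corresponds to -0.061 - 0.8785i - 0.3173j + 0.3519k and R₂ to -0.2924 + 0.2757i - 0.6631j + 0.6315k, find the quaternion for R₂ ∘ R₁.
-0.1726 + 0.2071i - 0.5186j - 0.8114k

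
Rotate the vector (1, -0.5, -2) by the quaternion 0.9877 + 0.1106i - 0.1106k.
(0.915, -0.257, -2.085)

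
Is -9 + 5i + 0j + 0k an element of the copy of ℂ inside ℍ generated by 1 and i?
Yes. The quaternion -9 + 5i has j- and k-coefficients y = z = 0, so it lies in the complex subalgebra spanned by 1 and i.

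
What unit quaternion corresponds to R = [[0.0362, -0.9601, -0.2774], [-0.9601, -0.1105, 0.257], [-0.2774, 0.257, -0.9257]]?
0.7198i - 0.6669j - 0.1927k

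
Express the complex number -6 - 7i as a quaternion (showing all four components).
-6 - 7i + 0j + 0k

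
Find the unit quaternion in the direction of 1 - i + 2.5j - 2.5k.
0.2626 - 0.2626i + 0.6565j - 0.6565k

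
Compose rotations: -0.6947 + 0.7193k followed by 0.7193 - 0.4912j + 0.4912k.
-0.853 - 0.3533i + 0.3412j + 0.1762k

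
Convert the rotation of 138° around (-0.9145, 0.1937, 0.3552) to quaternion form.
0.3584 - 0.8538i + 0.1808j + 0.3316k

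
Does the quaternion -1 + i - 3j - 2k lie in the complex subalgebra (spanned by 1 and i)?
No. The quaternion -1 + i - 3j - 2k has j-coefficient y = -3 and k-coefficient z = -2, not both zero, so it does not lie in the complex subalgebra spanned by 1 and i.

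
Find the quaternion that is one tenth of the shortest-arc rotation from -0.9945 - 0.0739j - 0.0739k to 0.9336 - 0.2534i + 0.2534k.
-0.9931 + 0.0258i - 0.0667j - 0.0925k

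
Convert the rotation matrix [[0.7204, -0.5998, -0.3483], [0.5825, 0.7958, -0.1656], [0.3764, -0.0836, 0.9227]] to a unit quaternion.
0.9272 + 0.0221i - 0.1954j + 0.3188k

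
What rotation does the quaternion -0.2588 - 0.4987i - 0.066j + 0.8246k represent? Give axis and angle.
axis = (-0.5163, -0.0683, 0.8537), θ = 7π/6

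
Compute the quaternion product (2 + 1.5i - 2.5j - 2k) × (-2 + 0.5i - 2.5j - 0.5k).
-12 - 5.75i - 0.25j + 0.5k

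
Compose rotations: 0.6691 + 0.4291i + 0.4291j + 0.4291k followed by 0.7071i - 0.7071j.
0.1697i - 0.7765j + 0.6068k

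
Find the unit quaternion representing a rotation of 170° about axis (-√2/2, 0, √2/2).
0.0872 - 0.7044i + 0.7044k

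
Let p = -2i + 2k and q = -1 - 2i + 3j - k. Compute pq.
-2 - 4i - 6j - 8k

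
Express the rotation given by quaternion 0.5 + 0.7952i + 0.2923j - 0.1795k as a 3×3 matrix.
[[0.7647, 0.6444, 0.0068], [0.2854, -0.3291, -0.9001], [-0.5778, 0.6903, -0.4356]]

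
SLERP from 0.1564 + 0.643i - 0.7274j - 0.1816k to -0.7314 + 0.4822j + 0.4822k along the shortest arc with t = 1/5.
0.3049 + 0.5471i - 0.7322j - 0.2678k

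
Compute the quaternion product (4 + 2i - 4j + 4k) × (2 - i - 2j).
2 + 8i - 20j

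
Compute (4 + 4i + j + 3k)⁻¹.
0.0952 - 0.0952i - 0.0238j - 0.0714k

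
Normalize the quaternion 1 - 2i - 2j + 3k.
0.2357 - 0.4714i - 0.4714j + 0.7071k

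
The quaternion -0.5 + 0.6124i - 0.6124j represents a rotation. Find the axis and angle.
axis = (√2/2, -√2/2, 0), θ = 4π/3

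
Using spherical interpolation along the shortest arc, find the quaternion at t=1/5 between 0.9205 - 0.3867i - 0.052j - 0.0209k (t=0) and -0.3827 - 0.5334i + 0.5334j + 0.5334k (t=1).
0.9445 - 0.2037i - 0.1958j - 0.1674k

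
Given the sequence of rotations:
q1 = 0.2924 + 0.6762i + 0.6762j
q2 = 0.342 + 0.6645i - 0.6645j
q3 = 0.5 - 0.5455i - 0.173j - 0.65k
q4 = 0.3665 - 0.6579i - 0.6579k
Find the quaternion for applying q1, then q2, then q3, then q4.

q2 · q1 = 0.1 + 0.4256i + 0.037j + 0.8987k
q3 · q2 · q1 = 0.8727 + 0.0268i + 0.2148j + 0.4378k
q4 · q3 · q2 · q1 = 0.6255 - 0.423i + 0.3491j - 0.555k
0.6255 - 0.423i + 0.3491j - 0.555k


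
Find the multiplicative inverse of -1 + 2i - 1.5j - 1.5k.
-0.1053 - 0.2105i + 0.1579j + 0.1579k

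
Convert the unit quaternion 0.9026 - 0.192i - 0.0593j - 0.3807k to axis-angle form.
axis = (-0.446, -0.1378, -0.8844), θ = 51°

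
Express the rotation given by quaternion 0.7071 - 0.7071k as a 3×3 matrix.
[[0, 1, 0], [-1, 0, 0], [0, 0, 1]]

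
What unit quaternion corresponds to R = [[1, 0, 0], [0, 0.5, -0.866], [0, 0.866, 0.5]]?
0.866 + 0.5i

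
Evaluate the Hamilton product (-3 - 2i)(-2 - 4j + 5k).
6 + 4i + 22j - 7k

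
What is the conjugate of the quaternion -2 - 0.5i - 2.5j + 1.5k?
-2 + 0.5i + 2.5j - 1.5k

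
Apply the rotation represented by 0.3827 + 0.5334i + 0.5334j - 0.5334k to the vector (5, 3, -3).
(2.724, 3.322, -4.955)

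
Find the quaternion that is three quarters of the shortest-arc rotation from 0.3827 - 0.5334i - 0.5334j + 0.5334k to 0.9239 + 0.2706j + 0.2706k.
0.8998 - 0.1698i + 0.0581j + 0.3977k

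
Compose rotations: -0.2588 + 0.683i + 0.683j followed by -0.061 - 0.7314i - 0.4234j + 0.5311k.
0.8045 - 0.2151i + 0.4307j - 0.3478k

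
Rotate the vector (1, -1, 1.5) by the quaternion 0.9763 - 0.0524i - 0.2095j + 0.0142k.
(0.302, -0.8, 1.876)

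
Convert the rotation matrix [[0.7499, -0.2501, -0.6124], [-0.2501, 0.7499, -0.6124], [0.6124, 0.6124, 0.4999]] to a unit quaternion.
0.866 + 0.3536i - 0.3536j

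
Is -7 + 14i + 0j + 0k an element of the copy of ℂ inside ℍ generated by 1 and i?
Yes. The quaternion -7 + 14i has j- and k-coefficients y = z = 0, so it lies in the complex subalgebra spanned by 1 and i.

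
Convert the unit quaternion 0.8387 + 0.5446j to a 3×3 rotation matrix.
[[0.4068, 0, 0.9135], [0, 1, 0], [-0.9135, 0, 0.4068]]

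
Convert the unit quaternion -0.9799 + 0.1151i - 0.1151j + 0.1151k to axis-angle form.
axis = (√3/3, -√3/3, √3/3), θ = 337°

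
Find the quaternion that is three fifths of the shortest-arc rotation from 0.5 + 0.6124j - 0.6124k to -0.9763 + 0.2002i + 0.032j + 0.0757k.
0.8934 - 0.1353i + 0.2644j - 0.3372k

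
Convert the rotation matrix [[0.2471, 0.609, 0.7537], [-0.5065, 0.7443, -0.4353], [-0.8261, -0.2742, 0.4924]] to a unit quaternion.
0.788 + 0.0511i + 0.5012j - 0.3539k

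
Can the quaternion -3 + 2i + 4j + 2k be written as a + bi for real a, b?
No. The quaternion -3 + 2i + 4j + 2k has j-coefficient y = 4 and k-coefficient z = 2, not both zero, so it does not lie in the complex subalgebra spanned by 1 and i.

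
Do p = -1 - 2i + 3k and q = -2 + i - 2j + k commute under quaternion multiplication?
No: pq = 1 + 9i + 7j - 3k ≠ 1 - 3i - 3j - 11k = qp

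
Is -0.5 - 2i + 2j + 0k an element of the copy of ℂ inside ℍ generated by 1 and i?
No. The quaternion -0.5 - 2i + 2j has j-coefficient y = 2 and k-coefficient z = 0, not both zero, so it does not lie in the complex subalgebra spanned by 1 and i.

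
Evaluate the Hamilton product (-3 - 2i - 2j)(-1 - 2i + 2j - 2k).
3 + 12i - 8j - 2k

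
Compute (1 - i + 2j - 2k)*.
1 + i - 2j + 2k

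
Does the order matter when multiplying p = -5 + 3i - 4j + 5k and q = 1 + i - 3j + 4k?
Yes: pq = -40 - 3i + 4j - 20k ≠ -40 - i + 18j - 10k = qp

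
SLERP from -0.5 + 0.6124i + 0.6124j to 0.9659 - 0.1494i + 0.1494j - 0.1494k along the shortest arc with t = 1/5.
-0.6638 + 0.5631i + 0.4909j + 0.0361k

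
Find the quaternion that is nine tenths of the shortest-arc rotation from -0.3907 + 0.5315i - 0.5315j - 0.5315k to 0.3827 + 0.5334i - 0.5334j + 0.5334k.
0.3149 + 0.5944i - 0.5944j + 0.4408k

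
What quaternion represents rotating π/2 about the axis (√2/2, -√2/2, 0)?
0.7071 + 0.5i - 0.5j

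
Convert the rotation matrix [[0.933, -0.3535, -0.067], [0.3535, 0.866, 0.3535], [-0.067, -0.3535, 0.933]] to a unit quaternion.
0.9659 - 0.183i + 0.183k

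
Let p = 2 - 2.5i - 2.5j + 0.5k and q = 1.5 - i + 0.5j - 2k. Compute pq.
2.75 - i - 8.25j - 7k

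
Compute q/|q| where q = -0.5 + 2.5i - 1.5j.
-0.169 + 0.8452i - 0.5071j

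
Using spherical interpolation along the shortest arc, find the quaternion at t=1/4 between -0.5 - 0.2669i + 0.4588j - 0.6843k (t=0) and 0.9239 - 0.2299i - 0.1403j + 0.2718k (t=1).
-0.657 - 0.147i + 0.4036j - 0.6196k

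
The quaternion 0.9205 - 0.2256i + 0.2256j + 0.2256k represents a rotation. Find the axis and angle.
axis = (-√3/3, √3/3, √3/3), θ = 46°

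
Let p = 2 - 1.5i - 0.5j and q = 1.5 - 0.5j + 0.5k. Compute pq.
2.75 - 2.5i - j + 1.75k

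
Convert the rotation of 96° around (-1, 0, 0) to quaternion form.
0.6691 - 0.7431i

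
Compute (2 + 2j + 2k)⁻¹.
0.1667 - 0.1667j - 0.1667k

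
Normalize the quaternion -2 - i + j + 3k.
-0.5164 - 0.2582i + 0.2582j + 0.7746k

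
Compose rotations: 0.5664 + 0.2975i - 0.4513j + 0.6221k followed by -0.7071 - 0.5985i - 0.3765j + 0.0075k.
-0.397 - 0.7802i + 0.4804j - 0.0535k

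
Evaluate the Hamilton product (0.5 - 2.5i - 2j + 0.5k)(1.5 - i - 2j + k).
-6.25 - 5.25i - 2j + 4.25k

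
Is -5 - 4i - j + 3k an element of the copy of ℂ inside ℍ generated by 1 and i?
No. The quaternion -5 - 4i - j + 3k has j-coefficient y = -1 and k-coefficient z = 3, not both zero, so it does not lie in the complex subalgebra spanned by 1 and i.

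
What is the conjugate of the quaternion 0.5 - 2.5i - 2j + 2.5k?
0.5 + 2.5i + 2j - 2.5k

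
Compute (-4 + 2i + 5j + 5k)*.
-4 - 2i - 5j - 5k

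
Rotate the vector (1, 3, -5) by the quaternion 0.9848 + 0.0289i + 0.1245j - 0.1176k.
(0.466, 3.119, -5.006)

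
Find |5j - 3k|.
√34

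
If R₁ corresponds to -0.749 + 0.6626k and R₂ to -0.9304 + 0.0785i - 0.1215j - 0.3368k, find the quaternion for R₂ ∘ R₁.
0.92 - 0.1393i + 0.039j - 0.3642k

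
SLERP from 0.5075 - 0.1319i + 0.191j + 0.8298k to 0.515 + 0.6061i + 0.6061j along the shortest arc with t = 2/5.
0.6289 + 0.2133i + 0.4466j + 0.5996k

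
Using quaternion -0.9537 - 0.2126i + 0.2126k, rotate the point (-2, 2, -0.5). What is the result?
(-0.963, 2.652, 0.537)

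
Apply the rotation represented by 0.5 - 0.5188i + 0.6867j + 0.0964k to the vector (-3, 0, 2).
(1.058, 3.151, 1.397)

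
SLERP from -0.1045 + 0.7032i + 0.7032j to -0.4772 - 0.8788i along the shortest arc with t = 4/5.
0.3806 + 0.91i + 0.1642j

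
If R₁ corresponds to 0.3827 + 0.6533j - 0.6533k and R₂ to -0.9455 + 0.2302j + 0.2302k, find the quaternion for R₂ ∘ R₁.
-0.3618 - 0.3008i - 0.5296j + 0.7058k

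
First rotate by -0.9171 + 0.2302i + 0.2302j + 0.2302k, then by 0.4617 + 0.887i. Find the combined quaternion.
-0.6276 - 0.7072i - 0.0979j + 0.3105k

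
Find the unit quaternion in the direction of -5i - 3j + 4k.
-0.7071i - 0.4243j + 0.5657k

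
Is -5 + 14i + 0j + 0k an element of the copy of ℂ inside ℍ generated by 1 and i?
Yes. The quaternion -5 + 14i has j- and k-coefficients y = z = 0, so it lies in the complex subalgebra spanned by 1 and i.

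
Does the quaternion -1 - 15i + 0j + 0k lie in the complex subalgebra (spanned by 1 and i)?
Yes. The quaternion -1 - 15i has j- and k-coefficients y = z = 0, so it lies in the complex subalgebra spanned by 1 and i.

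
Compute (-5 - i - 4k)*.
-5 + i + 4k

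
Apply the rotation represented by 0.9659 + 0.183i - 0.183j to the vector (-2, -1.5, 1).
(-2.119, -1.619, -0.371)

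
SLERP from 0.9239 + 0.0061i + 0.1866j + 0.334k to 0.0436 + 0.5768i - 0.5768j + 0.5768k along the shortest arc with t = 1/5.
0.8641 + 0.171i + 0.0066j + 0.4733k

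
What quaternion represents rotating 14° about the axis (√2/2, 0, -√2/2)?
0.9925 + 0.0862i - 0.0862k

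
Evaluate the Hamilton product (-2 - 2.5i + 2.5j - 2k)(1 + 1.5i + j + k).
1.25 - i - 10.25k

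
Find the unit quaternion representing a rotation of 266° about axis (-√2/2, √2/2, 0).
-0.682 - 0.5171i + 0.5171j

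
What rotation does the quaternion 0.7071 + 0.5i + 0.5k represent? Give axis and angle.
axis = (√2/2, 0, √2/2), θ = π/2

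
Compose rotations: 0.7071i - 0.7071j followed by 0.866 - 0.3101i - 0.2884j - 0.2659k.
0.0153 + 0.4243i - 0.8004j + 0.4232k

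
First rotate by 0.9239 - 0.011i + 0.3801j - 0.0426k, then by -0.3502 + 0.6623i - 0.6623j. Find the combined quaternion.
-0.0645 + 0.644i - 0.7168j + 0.2594k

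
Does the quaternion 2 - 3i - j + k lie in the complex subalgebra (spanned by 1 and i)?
No. The quaternion 2 - 3i - j + k has j-coefficient y = -1 and k-coefficient z = 1, not both zero, so it does not lie in the complex subalgebra spanned by 1 and i.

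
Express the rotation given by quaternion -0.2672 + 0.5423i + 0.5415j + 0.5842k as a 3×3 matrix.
[[-0.269, 0.8995, 0.3442], [0.2751, -0.2708, 0.9225], [0.923, 0.3429, -0.1746]]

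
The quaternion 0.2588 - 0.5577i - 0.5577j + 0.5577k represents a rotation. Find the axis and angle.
axis = (-√3/3, -√3/3, √3/3), θ = 5π/6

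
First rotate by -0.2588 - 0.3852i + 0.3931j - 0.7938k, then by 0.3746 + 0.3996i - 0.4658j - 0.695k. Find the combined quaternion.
-0.3116 + 0.3952i + 0.8527j - 0.1398k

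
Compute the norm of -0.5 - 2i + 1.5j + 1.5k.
2.958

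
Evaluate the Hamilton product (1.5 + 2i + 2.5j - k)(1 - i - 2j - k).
7.5 - 4i + 2.5j - 4k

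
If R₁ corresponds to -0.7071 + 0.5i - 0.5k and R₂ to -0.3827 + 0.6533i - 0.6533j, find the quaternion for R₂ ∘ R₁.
-0.056 - 0.3266i + 0.7886j + 0.518k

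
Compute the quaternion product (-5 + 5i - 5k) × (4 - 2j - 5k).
-45 + 10i + 35j - 5k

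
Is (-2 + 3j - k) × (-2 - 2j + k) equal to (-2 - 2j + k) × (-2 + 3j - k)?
No: pq = 11 + i - 2j ≠ 11 - i - 2j = qp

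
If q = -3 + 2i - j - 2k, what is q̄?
-3 - 2i + j + 2k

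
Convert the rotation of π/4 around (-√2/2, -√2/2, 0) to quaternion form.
0.9239 - 0.2706i - 0.2706j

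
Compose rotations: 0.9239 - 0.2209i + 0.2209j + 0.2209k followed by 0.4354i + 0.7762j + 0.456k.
-0.176 + 0.473i + 0.5202j + 0.6889k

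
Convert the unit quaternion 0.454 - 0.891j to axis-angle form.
axis = (0, -1, 0), θ = 126°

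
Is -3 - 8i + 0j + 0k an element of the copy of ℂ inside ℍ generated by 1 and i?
Yes. The quaternion -3 - 8i has j- and k-coefficients y = z = 0, so it lies in the complex subalgebra spanned by 1 and i.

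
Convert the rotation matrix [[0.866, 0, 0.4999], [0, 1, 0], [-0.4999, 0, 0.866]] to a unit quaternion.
0.9659 + 0.2588j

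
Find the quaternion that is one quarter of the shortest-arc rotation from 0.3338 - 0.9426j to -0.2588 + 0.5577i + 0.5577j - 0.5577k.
0.3407 - 0.1594i - 0.9127j + 0.1594k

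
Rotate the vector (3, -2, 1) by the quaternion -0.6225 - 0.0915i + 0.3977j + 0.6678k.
(-2.759, -2.478, 0.496)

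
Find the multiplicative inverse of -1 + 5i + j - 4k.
-0.0233 - 0.1163i - 0.0233j + 0.093k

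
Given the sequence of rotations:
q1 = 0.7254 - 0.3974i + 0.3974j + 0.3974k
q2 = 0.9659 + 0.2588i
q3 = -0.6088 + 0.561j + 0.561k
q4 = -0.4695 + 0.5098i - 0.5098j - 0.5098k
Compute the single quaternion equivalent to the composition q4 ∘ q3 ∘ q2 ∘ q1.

q2 · q1 = 0.8035 - 0.1961i + 0.281j + 0.4867k
q3 · q2 · q1 = -0.9199 + 0.2348i + 0.1697j + 0.2645k
q4 · q3 · q2 · q1 = 0.5335 - 0.6275i + 0.1347j + 0.551k
0.5335 - 0.6275i + 0.1347j + 0.551k


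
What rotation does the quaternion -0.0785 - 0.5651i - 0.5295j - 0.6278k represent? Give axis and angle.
axis = (-0.5668, -0.5311, -0.6297), θ = 189°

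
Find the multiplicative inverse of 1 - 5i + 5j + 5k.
0.0132 + 0.0658i - 0.0658j - 0.0658k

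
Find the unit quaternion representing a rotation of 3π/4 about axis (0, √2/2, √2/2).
0.3827 + 0.6533j + 0.6533k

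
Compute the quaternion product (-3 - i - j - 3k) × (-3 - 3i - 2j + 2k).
10 + 4i + 20j + 2k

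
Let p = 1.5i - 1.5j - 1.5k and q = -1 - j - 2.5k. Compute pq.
-5.25 + 0.75i + 5.25j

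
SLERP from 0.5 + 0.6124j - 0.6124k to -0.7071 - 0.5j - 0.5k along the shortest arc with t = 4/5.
0.7505 + 0.597j + 0.2834k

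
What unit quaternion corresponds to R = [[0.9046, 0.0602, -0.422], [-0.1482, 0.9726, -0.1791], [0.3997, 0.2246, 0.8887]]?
0.9703 + 0.104i - 0.2117j - 0.0537k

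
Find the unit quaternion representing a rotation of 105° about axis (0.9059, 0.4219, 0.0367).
0.6088 + 0.7187i + 0.3347j + 0.0291k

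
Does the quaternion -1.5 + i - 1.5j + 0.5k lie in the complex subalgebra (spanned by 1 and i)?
No. The quaternion -1.5 + i - 1.5j + 0.5k has j-coefficient y = -1.5 and k-coefficient z = 0.5, not both zero, so it does not lie in the complex subalgebra spanned by 1 and i.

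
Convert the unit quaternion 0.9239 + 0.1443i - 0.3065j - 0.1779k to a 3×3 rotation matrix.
[[0.7488, 0.2403, -0.6177], [-0.4172, 0.8951, -0.1576], [0.515, 0.3757, 0.7705]]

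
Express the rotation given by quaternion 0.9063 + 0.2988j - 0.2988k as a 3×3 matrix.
[[0.6429, 0.5416, 0.5416], [-0.5416, 0.8214, -0.1786], [-0.5416, -0.1786, 0.8214]]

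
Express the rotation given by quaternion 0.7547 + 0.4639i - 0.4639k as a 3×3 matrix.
[[0.5696, 0.7002, -0.4304], [-0.7002, 0.1392, -0.7002], [-0.4304, 0.7002, 0.5696]]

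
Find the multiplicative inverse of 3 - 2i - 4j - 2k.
0.0909 + 0.0606i + 0.1212j + 0.0606k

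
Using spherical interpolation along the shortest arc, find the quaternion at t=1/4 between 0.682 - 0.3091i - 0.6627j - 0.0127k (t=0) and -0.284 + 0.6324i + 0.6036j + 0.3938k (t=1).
0.604 - 0.4085i - 0.6746j - 0.1152k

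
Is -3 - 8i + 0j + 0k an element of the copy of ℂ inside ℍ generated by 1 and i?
Yes. The quaternion -3 - 8i has j- and k-coefficients y = z = 0, so it lies in the complex subalgebra spanned by 1 and i.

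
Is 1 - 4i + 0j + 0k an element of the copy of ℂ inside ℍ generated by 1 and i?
Yes. The quaternion 1 - 4i has j- and k-coefficients y = z = 0, so it lies in the complex subalgebra spanned by 1 and i.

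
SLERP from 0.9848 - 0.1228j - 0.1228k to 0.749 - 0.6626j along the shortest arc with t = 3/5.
0.8834 - 0.4658j - 0.0518k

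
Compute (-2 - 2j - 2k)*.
-2 + 2j + 2k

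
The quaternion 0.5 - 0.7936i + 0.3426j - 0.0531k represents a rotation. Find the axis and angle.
axis = (-0.9164, 0.3956, -0.0613), θ = 2π/3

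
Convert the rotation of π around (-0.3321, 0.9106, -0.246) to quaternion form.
-0.3321i + 0.9106j - 0.246k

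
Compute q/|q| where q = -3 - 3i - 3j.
-0.5774 - 0.5774i - 0.5774j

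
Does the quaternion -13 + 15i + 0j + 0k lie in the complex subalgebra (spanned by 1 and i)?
Yes. The quaternion -13 + 15i has j- and k-coefficients y = z = 0, so it lies in the complex subalgebra spanned by 1 and i.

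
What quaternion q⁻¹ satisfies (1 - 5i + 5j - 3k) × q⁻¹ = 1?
0.0167 + 0.0833i - 0.0833j + 0.05k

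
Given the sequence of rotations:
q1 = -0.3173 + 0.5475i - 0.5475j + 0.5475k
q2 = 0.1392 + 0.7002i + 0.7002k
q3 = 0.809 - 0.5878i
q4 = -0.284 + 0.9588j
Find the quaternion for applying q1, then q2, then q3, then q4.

q2 · q1 = -0.8109 + 0.2374i - 0.0762j - 0.5293k
q3 · q2 · q1 = -0.5165 + 0.6687i - 0.3728j - 0.3834k
q4 · q3 · q2 · q1 = 0.5041 - 0.5575i - 0.3893j - 0.5323k
0.5041 - 0.5575i - 0.3893j - 0.5323k


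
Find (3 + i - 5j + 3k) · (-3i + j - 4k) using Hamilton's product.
20 + 8i - 2j - 26k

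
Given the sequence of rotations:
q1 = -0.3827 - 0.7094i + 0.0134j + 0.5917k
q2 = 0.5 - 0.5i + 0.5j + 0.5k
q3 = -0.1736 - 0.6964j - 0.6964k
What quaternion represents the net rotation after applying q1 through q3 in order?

q2 · q1 = -0.8486 + 0.1258i - 0.2435j + 0.4525k
q3 · q2 · q1 = 0.2929 - 0.5065i + 0.5456j + 0.6k
0.2929 - 0.5065i + 0.5456j + 0.6k


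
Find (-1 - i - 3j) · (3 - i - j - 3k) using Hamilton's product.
-7 + 7i - 11j + k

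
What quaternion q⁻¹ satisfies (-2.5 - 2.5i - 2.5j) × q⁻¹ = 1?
-0.1333 + 0.1333i + 0.1333j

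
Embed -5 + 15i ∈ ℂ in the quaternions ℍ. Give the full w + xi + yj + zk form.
-5 + 15i + 0j + 0k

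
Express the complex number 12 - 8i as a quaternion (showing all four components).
12 - 8i + 0j + 0k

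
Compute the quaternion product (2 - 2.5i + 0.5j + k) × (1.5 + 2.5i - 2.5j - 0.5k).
11 + 3.5i - 3j + 5.5k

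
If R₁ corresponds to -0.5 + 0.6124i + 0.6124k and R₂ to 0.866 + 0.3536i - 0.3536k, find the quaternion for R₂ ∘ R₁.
-0.433 + 0.3535i - 0.4331j + 0.7071k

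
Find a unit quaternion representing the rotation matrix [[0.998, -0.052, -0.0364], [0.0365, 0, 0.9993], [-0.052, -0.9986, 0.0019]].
0.7071 - 0.7064i + 0.0055j + 0.0313k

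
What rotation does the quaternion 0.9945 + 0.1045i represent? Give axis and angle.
axis = (1, 0, 0), θ = 12°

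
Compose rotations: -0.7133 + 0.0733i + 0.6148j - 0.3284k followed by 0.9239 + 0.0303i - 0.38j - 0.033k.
-0.4385 + 0.1912i + 0.8466j - 0.2334k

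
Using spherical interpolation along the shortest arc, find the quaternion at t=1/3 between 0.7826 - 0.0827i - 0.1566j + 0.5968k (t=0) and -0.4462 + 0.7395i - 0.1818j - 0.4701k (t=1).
0.7248 - 0.334i - 0.0442j + 0.601k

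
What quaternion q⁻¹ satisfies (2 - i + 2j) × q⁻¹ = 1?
0.2222 + 0.1111i - 0.2222j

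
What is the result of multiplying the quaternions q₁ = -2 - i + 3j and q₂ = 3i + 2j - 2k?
-3 - 12i - 6j - 7k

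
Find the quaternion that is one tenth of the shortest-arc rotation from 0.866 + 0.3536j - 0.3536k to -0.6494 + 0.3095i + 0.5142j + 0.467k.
0.8827 - 0.0366i + 0.2681j - 0.3843k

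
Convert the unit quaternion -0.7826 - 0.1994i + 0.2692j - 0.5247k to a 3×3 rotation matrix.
[[0.3044, -0.9286, -0.2121], [0.7139, 0.3699, -0.5946], [0.6306, 0.0296, 0.7755]]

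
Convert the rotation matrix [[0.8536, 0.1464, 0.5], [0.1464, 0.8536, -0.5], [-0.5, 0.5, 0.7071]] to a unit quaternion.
0.9239 + 0.2706i + 0.2706j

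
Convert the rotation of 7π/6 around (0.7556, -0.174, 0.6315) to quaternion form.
-0.2588 + 0.7299i - 0.1681j + 0.61k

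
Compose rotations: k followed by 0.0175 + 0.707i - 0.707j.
-0.707i - 0.707j + 0.0175k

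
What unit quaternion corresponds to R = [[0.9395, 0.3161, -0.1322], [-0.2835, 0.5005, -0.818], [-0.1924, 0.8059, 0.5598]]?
0.866 + 0.4688i + 0.0174j - 0.1731k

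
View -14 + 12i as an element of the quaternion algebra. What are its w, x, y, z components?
-14 + 12i + 0j + 0k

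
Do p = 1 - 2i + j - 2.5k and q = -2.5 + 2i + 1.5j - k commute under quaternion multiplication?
No: pq = -2.5 + 9.75i - 8j + 0.25k ≠ -2.5 + 4.25i + 6j + 10.25k = qp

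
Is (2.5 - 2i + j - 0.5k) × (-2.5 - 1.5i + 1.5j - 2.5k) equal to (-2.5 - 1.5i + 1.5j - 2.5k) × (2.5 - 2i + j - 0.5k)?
No: pq = -12 - 0.5i - 3j - 6.5k ≠ -12 + 3i + 5.5j - 3.5k = qp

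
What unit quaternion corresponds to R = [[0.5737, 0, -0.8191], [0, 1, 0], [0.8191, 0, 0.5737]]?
0.887 - 0.4617j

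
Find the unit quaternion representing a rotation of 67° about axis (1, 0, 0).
0.8339 + 0.5519i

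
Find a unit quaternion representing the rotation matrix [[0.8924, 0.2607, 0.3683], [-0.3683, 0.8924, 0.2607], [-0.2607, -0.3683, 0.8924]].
0.9588 - 0.164i + 0.164j - 0.164k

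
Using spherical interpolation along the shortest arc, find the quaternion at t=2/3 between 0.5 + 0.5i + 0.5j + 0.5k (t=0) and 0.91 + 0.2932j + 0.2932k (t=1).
0.8182 + 0.1805i + 0.386j + 0.386k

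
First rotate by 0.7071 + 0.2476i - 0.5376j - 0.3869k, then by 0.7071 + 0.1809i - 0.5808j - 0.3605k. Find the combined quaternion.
0.0035 + 0.3339i - 0.8101j - 0.4819k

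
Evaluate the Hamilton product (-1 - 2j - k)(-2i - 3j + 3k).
-3 - 7i + 5j - 7k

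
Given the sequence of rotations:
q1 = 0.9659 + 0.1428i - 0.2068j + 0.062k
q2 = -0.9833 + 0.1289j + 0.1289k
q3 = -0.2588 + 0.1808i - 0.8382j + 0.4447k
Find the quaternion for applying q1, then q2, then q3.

q2 · q1 = -0.9311 - 0.1058i + 0.3463j + 0.0451k
q3 · q2 · q1 = 0.5303 - 0.3328i + 0.6356j - 0.4518k
0.5303 - 0.3328i + 0.6356j - 0.4518k


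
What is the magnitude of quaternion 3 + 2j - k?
√14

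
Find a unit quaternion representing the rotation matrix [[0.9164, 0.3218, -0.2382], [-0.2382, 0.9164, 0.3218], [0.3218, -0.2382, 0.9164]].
0.9681 - 0.1446i - 0.1446j - 0.1446k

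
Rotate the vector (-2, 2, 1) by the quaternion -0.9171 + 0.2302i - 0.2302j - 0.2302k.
(-2.316, 1.472, 1.212)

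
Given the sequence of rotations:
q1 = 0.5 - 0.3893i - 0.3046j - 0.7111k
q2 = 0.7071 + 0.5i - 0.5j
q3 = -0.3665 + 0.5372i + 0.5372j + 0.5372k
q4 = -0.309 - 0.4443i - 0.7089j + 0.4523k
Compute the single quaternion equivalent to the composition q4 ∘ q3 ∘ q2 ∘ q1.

q2 · q1 = 0.3959 + 0.3303i - 0.1098j - 0.8498k
q3 · q2 · q1 = 0.193 - 0.3059i + 0.8869j + 0.2877k
q4 · q3 · q2 · q1 = 0.303 - 0.5963i - 0.4214j - 0.6125k
0.303 - 0.5963i - 0.4214j - 0.6125k


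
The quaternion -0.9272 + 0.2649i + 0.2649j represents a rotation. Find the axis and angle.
axis = (√2/2, √2/2, 0), θ = 316°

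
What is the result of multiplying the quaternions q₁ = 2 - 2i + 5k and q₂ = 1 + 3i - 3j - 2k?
18 + 19i + 5j + 7k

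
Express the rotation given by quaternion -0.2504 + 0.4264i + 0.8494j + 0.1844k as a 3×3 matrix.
[[-0.511, 0.8167, -0.2681], [0.632, 0.5684, 0.5268], [0.5826, 0.0997, -0.8066]]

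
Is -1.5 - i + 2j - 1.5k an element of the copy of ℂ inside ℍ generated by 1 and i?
No. The quaternion -1.5 - i + 2j - 1.5k has j-coefficient y = 2 and k-coefficient z = -1.5, not both zero, so it does not lie in the complex subalgebra spanned by 1 and i.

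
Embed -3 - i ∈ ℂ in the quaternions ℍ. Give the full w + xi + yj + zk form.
-3 - i + 0j + 0k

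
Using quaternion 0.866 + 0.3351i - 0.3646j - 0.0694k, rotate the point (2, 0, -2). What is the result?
(2.805, 0.33, 0.151)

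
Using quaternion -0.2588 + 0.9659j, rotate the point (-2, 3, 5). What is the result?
(-0.768, 3, -5.33)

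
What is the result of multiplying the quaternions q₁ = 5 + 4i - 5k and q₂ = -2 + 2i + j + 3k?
-3 + 7i - 17j + 29k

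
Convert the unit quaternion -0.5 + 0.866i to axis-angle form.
axis = (1, 0, 0), θ = 4π/3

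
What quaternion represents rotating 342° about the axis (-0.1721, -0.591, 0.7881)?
-0.9877 - 0.0269i - 0.0925j + 0.1233k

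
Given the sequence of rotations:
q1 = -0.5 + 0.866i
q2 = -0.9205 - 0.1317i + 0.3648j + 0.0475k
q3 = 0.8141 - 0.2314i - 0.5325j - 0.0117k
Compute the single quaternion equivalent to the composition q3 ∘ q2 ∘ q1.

q2 · q1 = 0.5743 - 0.7313i - 0.1413j - 0.3397k
q3 · q2 · q1 = 0.2191 - 0.549i - 0.4909j - 0.64k
0.2191 - 0.549i - 0.4909j - 0.64k


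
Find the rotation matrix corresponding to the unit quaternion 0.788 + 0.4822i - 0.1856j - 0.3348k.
[[0.7069, 0.3487, -0.6154], [-0.7066, 0.3108, -0.6357], [-0.0304, 0.8842, 0.4661]]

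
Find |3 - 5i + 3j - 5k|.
√68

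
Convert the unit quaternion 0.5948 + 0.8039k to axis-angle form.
axis = (0, 0, 1), θ = 107°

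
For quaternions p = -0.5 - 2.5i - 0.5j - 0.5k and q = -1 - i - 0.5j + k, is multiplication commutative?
No: pq = -1.75 + 2.25i + 3.75j + 0.75k ≠ -1.75 + 3.75i - 2.25j - 0.75k = qp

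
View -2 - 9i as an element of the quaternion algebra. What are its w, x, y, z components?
-2 - 9i + 0j + 0k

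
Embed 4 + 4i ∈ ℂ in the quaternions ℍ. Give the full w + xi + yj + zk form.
4 + 4i + 0j + 0k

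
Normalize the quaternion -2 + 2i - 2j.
-0.5774 + 0.5774i - 0.5774j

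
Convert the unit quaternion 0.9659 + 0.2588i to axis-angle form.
axis = (1, 0, 0), θ = π/6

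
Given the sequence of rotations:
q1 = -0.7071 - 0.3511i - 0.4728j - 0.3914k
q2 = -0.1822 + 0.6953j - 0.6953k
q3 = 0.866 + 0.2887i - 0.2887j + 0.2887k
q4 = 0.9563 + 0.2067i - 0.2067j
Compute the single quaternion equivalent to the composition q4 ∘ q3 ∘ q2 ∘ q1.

q2 · q1 = 0.1854 - 0.5369i - 0.1614j + 0.8071k
q3 · q2 · q1 = 0.036 - 0.5978i - 0.5813j + 0.5509k
q4 · q3 · q2 · q1 = 0.0378 - 0.6781i - 0.6772j + 0.2831k
0.0378 - 0.6781i - 0.6772j + 0.2831k


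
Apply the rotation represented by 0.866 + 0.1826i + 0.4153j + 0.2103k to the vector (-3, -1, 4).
(1.697, -2.959, 3.79)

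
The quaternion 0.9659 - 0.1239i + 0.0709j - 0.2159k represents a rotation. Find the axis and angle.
axis = (-0.4787, 0.2739, -0.8342), θ = π/6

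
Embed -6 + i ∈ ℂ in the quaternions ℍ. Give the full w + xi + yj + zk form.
-6 + i + 0j + 0k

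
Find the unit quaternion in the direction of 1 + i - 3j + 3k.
0.2236 + 0.2236i - 0.6708j + 0.6708k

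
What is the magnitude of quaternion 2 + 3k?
√13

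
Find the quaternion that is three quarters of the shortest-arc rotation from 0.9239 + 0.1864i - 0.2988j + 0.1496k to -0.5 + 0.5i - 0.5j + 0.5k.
0.7689 - 0.3774i + 0.3377j - 0.3903k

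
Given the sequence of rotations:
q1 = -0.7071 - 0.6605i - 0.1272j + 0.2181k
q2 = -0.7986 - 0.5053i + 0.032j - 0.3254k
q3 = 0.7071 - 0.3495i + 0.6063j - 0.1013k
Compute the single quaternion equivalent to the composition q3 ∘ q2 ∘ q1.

q2 · q1 = 0.306 + 0.8504i + 0.4041j + 0.1413k
q3 · q2 · q1 = 0.2829 + 0.621i + 0.4345j - 0.5879k
0.2829 + 0.621i + 0.4345j - 0.5879k


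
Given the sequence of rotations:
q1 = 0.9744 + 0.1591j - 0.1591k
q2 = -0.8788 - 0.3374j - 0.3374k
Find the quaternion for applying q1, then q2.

q2 · q1 = -0.8563 + 0.1074i - 0.4686j - 0.1889k
-0.8563 + 0.1074i - 0.4686j - 0.1889k


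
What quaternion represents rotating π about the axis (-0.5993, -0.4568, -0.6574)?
-0.5993i - 0.4568j - 0.6574k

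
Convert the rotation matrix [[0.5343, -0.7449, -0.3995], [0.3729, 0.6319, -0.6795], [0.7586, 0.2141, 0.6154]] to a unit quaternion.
0.8339 + 0.2679i - 0.3472j + 0.3351k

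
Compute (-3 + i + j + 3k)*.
-3 - i - j - 3k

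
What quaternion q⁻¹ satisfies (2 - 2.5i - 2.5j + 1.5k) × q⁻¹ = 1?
0.1067 + 0.1333i + 0.1333j - 0.08k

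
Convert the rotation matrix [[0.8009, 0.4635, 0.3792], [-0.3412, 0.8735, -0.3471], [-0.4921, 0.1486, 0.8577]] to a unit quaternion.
0.9397 + 0.1319i + 0.2318j - 0.2141k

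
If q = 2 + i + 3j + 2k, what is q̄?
2 - i - 3j - 2k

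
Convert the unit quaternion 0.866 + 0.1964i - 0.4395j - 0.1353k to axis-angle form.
axis = (0.3928, -0.8789, -0.2706), θ = π/3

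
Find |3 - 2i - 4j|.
√29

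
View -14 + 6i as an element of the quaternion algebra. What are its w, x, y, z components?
-14 + 6i + 0j + 0k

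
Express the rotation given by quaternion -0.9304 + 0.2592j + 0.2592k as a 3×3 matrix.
[[0.7313, 0.4823, -0.4823], [-0.4823, 0.8656, 0.1344], [0.4823, 0.1344, 0.8656]]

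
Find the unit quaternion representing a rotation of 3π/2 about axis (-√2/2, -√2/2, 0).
-0.7071 - 0.5i - 0.5j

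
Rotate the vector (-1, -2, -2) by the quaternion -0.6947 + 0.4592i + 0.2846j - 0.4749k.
(2.073, -1.911, 1.025)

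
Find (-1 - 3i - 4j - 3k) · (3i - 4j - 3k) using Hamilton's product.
-16 - 3i - 14j + 27k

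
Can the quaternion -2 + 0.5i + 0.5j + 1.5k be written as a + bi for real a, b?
No. The quaternion -2 + 0.5i + 0.5j + 1.5k has j-coefficient y = 0.5 and k-coefficient z = 1.5, not both zero, so it does not lie in the complex subalgebra spanned by 1 and i.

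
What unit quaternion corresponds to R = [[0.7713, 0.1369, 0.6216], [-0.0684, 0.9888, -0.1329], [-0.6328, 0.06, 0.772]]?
0.9397 + 0.0513i + 0.3337j - 0.0546k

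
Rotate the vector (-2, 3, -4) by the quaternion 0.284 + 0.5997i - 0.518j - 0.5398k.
(3.061, 0.075, 4.43)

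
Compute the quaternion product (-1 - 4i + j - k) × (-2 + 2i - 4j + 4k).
18 + 6i + 16j + 12k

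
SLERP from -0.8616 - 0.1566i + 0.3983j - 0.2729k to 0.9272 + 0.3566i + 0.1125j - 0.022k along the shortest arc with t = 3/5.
-0.9465 - 0.29i + 0.0982j - 0.1019k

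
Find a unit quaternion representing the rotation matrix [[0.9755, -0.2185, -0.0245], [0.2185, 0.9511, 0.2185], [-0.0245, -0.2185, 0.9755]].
0.9877 - 0.1106i + 0.1106k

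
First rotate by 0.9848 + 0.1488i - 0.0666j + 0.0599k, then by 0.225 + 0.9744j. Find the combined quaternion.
0.2865 + 0.0918i + 0.9446j - 0.1315k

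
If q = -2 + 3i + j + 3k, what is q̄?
-2 - 3i - j - 3k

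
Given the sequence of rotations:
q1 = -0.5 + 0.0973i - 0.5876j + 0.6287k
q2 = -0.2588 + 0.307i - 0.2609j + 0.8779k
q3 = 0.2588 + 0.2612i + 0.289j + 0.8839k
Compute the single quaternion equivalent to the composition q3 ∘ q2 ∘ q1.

q2 · q1 = -0.6057 + 0.1731i + 0.1749j - 0.7567k
q3 · q2 · q1 = 0.4163 - 0.4867i + 0.2209j - 0.7356k
0.4163 - 0.4867i + 0.2209j - 0.7356k


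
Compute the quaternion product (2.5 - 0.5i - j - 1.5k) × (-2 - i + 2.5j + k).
-1.5 + 1.25i + 10.25j + 3.25k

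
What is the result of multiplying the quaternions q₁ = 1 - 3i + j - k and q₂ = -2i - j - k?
-6 - 4i - 2j + 4k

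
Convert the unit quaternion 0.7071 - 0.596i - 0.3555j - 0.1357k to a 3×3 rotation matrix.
[[0.7104, 0.6157, -0.341], [0.2318, 0.2527, 0.9393], [0.6645, -0.7464, 0.0368]]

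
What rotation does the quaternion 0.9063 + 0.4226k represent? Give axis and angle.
axis = (0, 0, 1), θ = 50°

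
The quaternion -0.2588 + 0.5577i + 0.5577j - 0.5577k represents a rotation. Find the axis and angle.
axis = (√3/3, √3/3, -√3/3), θ = 7π/6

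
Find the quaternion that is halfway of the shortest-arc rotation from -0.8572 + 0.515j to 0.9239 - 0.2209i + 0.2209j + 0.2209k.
-0.9722 + 0.1206i + 0.1605j - 0.1206k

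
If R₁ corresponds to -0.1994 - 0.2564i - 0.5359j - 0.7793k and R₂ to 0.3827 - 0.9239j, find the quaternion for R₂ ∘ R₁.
-0.5714 + 0.6219i - 0.0209j - 0.5351k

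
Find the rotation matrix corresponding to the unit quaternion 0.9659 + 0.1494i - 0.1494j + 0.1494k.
[[0.9107, -0.3333, -0.244], [0.244, 0.9107, -0.3333], [0.3333, 0.244, 0.9107]]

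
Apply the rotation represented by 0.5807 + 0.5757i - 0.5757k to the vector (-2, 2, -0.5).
(0.994, 1.02, 2.494)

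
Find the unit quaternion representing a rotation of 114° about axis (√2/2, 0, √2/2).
0.5446 + 0.593i + 0.593k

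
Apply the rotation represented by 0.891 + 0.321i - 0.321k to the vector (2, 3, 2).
(2.892, -0.525, 2.892)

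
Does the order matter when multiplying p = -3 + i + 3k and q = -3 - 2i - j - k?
Yes: pq = 14 + 6i - 2j - 7k ≠ 14 + 8j - 5k = qp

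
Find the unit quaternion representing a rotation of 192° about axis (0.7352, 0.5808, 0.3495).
-0.1045 + 0.7312i + 0.5776j + 0.3476k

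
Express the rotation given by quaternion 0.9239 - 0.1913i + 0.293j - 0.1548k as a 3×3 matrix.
[[0.7804, 0.1739, 0.6006], [-0.3981, 0.8789, 0.2628], [-0.4822, -0.4442, 0.7551]]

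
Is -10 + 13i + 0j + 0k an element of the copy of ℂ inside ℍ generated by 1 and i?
Yes. The quaternion -10 + 13i has j- and k-coefficients y = z = 0, so it lies in the complex subalgebra spanned by 1 and i.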